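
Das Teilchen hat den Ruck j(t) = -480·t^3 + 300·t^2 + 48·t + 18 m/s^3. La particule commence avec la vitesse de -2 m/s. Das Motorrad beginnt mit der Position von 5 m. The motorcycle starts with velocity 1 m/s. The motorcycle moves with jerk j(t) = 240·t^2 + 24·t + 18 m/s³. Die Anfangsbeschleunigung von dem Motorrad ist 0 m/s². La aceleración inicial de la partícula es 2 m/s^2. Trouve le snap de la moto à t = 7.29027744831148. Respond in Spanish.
Debemos derivar nuestra ecuación de la sacudida j(t) = 240·t^2 + 24·t + 18 1 vez. Derivando la sacudida, obtenemos el snap: s(t) = 480·t + 24. Tenemos el snap s(t) = 480·t + 24. Sustituyendo t = 7.29027744831148: s(7.29027744831148) = 3523.33317518951.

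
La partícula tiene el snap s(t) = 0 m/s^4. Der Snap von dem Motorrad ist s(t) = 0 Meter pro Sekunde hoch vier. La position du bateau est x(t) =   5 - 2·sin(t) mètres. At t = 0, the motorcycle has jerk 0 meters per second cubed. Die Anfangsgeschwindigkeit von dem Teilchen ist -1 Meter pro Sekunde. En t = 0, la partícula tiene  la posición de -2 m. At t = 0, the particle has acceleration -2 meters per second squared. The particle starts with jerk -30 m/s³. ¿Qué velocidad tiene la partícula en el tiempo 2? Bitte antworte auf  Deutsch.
Wir müssen unsere Gleichung für den Snap s(t) = 0 3-mal integrieren. Das Integral von dem Snap ist der Ruck. Mit j(0) = -30 erhalten wir j(t) = -30. Durch Integration von dem Ruck und Verwendung der Anfangsbedingung a(0) = -2, erhalten wir a(t) = -30·t - 2. Mit ∫a(t)dt und Anwendung von v(0) = -1, finden wir v(t) = -15·t^2 - 2·t - 1. Mit v(t) = -15·t^2 - 2·t - 1 und Einsetzen von t = 2, finden wir v = -65.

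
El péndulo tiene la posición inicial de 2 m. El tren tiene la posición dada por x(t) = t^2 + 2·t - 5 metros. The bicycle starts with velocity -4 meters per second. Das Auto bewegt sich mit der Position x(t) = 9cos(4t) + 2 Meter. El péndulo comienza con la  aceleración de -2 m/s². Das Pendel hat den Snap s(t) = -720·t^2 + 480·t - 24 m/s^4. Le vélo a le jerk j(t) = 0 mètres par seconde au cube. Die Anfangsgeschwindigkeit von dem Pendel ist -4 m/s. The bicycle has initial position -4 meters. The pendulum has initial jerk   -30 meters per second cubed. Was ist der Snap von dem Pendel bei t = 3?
Mit s(t) = -720·t^2 + 480·t - 24 und Einsetzen von t = 3, finden wir s = -5064.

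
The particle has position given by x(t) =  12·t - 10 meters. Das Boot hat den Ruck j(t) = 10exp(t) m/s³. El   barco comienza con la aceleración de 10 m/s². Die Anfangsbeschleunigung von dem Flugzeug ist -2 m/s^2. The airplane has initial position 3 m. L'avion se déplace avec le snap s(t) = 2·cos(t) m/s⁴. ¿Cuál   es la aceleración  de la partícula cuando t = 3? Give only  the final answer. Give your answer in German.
Die Antwort ist 0.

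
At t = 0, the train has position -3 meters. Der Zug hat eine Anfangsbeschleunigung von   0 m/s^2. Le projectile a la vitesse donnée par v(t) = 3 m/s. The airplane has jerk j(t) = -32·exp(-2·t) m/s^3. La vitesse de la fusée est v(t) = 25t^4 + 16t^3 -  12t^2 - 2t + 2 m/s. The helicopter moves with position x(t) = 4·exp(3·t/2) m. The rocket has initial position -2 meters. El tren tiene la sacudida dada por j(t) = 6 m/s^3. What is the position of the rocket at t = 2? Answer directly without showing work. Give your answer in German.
Die Antwort ist 190.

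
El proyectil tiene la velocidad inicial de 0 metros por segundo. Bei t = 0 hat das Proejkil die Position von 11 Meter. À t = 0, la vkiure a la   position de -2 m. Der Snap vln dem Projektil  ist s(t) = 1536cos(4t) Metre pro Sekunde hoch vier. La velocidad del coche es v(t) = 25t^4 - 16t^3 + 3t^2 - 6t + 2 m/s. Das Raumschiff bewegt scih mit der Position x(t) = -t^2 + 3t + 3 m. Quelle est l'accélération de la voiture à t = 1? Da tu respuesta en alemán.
Wir müssen unsere Gleichung für die Geschwindigkeit v(t) = 25·t^4 - 16·t^3 + 3·t^2 - 6·t + 2 1-mal ableiten. Durch Ableiten von der Geschwindigkeit erhalten wir die Beschleunigung: a(t) = 100·t^3 - 48·t^2 + 6·t - 6. Mit a(t) = 100·t^3 - 48·t^2 + 6·t - 6 und Einsetzen von t = 1, finden wir a = 52.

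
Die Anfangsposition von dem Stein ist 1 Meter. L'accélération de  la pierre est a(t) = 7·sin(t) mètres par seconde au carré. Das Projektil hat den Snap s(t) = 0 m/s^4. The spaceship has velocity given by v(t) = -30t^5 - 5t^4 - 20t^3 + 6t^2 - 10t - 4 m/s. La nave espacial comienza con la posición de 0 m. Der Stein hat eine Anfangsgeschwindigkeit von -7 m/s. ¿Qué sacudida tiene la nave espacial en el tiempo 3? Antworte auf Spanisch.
Partiendo de la velocidad v(t) = -30·t^5 - 5·t^4 - 20·t^3 + 6·t^2 - 10·t - 4, tomamos 2 derivadas. La derivada de la velocidad da la aceleración: a(t) = -150·t^4 - 20·t^3 - 60·t^2 + 12·t - 10. Tomando d/dt de a(t), encontramos j(t) = -600·t^3 - 60·t^2 - 120·t + 12. Tenemos la sacudida j(t) = -600·t^3 - 60·t^2 - 120·t + 12. Sustituyendo t = 3: j(3) = -17088.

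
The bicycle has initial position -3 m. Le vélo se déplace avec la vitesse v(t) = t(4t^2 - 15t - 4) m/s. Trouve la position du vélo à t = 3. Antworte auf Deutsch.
Um dies zu lösen, müssen wir 1 Stammfunktion unserer Gleichung für die Geschwindigkeit v(t) = t·(4·t^2 - 15·t - 4) finden. Mit ∫v(t)dt und Anwendung von x(0) = -3, finden wir x(t) = t^4 - 5·t^3 - 2·t^2 - 3. Wir haben die Position x(t) = t^4 - 5·t^3 - 2·t^2 - 3. Durch Einsetzen von t = 3: x(3) = -75.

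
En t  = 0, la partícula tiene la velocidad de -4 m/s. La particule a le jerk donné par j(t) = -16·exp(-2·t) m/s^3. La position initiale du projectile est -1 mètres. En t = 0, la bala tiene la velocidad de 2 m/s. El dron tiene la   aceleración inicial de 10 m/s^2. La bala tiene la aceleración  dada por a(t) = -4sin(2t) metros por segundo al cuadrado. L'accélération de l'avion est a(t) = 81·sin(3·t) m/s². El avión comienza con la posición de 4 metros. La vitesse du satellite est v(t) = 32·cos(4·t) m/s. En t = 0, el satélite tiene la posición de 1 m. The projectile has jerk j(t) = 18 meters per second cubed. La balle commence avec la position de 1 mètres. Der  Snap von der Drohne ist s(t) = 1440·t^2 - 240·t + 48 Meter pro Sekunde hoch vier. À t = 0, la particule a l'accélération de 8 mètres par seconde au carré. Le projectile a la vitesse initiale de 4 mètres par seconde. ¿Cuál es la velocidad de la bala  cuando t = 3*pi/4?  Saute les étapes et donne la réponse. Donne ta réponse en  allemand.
v(3*pi/4) = 0.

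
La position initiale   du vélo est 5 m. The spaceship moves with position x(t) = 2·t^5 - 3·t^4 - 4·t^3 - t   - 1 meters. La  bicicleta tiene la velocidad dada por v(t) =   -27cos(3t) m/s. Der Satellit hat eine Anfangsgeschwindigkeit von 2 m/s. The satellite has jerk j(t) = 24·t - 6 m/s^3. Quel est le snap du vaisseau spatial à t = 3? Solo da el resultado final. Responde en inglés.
s(3) = 648.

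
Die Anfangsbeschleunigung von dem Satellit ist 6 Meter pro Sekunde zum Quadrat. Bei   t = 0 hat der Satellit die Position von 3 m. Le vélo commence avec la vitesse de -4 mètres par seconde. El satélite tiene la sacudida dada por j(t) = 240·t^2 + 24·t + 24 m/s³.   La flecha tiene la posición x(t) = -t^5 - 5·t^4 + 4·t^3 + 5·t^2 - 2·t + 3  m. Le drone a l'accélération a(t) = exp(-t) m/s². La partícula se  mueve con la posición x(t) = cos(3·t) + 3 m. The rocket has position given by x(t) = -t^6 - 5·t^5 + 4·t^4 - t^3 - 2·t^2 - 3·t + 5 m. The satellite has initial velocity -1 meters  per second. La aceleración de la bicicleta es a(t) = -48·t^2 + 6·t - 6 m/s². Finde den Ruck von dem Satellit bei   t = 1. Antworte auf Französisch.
Nous avons le jerk j(t) = 240·t^2 + 24·t + 24. En substituant t = 1: j(1) = 288.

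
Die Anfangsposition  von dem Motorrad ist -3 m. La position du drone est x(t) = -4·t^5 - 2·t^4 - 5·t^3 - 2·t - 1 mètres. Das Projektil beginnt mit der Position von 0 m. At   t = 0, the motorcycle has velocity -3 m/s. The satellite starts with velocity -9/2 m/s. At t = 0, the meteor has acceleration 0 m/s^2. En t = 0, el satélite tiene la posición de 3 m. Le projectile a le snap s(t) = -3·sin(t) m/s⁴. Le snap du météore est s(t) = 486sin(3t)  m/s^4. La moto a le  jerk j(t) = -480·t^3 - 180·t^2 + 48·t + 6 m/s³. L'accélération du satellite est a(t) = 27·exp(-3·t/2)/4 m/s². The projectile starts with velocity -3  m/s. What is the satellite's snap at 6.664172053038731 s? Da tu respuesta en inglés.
Starting from acceleration a(t) = 27·exp(-3·t/2)/4, we take 2 derivatives. Taking d/dt of a(t), we find j(t) = -81·exp(-3·t/2)/8. The derivative of jerk gives snap: s(t) = 243·exp(-3·t/2)/16. Using s(t) = 243·exp(-3·t/2)/16 and substituting t = 6.664172053038731, we find s = 0.000692096363480236.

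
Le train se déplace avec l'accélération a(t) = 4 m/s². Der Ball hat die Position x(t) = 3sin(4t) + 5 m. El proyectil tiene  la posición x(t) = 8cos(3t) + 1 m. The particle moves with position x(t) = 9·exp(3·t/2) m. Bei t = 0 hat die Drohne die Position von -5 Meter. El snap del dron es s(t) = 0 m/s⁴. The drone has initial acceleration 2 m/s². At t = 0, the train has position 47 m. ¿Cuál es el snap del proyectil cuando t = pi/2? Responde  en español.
Partiendo de la posición x(t) = 8·cos(3·t) + 1, tomamos 4 derivadas. La derivada de la posición da la velocidad: v(t) = -24·sin(3·t). Derivando la velocidad, obtenemos la aceleración: a(t) = -72·cos(3·t). La derivada de la aceleración da la sacudida: j(t) = 216·sin(3·t). Derivando la sacudida, obtenemos el snap: s(t) = 648·cos(3·t). De la ecuación del snap s(t) = 648·cos(3·t), sustituimos t = pi/2 para obtener s = 0.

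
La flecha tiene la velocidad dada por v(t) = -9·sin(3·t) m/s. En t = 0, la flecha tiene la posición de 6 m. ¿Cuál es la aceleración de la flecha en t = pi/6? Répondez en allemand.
Wir müssen unsere Gleichung für die Geschwindigkeit v(t) = -9·sin(3·t) 1-mal ableiten. Mit d/dt von v(t) finden wir a(t) = -27·cos(3·t). Wir haben die Beschleunigung a(t) = -27·cos(3·t). Durch Einsetzen von t = pi/6: a(pi/6) = 0.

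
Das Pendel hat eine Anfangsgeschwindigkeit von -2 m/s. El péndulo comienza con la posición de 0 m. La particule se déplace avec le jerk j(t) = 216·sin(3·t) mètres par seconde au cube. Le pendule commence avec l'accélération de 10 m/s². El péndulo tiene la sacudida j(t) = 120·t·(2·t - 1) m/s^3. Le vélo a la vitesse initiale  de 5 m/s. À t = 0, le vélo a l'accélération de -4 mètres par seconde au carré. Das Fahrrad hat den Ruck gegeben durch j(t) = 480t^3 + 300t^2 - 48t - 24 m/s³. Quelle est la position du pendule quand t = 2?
En partant du jerk j(t) = 120·t·(2·t - 1), nous prenons 3 primitives. En prenant ∫j(t)dt et en appliquant a(0) = 10, nous trouvons a(t) = 80·t^3 - 60·t^2 + 10. La primitive de l'accélération, avec v(0) = -2, donne la vitesse: v(t) = 20·t^4 - 20·t^3 + 10·t - 2. En intégrant la vitesse et en utilisant la condition initiale x(0) = 0, nous obtenons x(t) = 4·t^5 - 5·t^4 + 5·t^2 - 2·t. En utilisant x(t) = 4·t^5 - 5·t^4 + 5·t^2 - 2·t et en substituant t = 2, nous trouvons x = 64.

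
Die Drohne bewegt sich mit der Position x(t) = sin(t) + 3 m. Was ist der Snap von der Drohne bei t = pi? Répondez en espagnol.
Para resolver esto, necesitamos tomar 4 derivadas de nuestra ecuación de la posición x(t) = sin(t) + 3. La derivada de la posición da la velocidad: v(t) = cos(t). Derivando la velocidad, obtenemos la aceleración: a(t) = -sin(t). Tomando d/dt de a(t), encontramos j(t) = -cos(t). Tomando d/dt de j(t), encontramos s(t) = sin(t). De la ecuación del snap s(t) = sin(t), sustituimos t = pi para obtener s = 0.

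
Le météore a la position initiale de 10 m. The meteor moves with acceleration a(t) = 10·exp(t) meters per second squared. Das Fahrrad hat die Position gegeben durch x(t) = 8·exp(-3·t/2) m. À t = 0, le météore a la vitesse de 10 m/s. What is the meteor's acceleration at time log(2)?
Using a(t) = 10·exp(t) and substituting t = log(2), we find a = 20.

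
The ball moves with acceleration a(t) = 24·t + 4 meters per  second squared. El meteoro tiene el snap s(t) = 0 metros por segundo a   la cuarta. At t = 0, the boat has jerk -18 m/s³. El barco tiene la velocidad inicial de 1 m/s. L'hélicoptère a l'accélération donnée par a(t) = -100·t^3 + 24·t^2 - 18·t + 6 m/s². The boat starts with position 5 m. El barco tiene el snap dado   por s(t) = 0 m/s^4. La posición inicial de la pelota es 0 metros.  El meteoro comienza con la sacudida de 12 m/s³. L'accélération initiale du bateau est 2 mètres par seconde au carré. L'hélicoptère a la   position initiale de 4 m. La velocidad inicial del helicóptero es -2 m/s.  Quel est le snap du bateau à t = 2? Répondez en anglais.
From the given snap equation s(t) = 0, we substitute t = 2 to get s = 0.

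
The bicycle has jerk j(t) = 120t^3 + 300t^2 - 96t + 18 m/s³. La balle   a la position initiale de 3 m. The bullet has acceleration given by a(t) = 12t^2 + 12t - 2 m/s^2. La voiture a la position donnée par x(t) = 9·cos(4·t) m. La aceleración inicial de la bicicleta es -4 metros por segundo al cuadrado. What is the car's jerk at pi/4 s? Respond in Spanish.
Para resolver esto, necesitamos tomar 3 derivadas de nuestra ecuación de la posición x(t) = 9·cos(4·t). Derivando la posición, obtenemos la velocidad: v(t) = -36·sin(4·t). Tomando d/dt de v(t), encontramos a(t) = -144·cos(4·t). La derivada de la aceleración da la sacudida: j(t) = 576·sin(4·t). De la ecuación de la sacudida j(t) = 576·sin(4·t), sustituimos t = pi/4 para obtener j = 0.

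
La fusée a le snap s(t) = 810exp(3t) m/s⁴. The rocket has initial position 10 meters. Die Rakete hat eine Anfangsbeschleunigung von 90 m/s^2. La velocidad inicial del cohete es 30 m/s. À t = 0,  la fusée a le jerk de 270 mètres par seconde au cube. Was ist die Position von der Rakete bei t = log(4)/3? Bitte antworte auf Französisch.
En partant du snap s(t) = 810·exp(3·t), nous prenons 4 primitives. La primitive du snap est le jerk. En utilisant j(0) = 270, nous obtenons j(t) = 270·exp(3·t). L'intégrale du jerk est l'accélération. En utilisant a(0) = 90, nous obtenons a(t) = 90·exp(3·t). En prenant ∫a(t)dt et en appliquant v(0) = 30, nous trouvons v(t) = 30·exp(3·t). En intégrant la vitesse et en utilisant la condition initiale x(0) = 10, nous obtenons x(t) = 10·exp(3·t). Nous avons la position x(t) = 10·exp(3·t). En substituant t = log(4)/3: x(log(4)/3) = 40.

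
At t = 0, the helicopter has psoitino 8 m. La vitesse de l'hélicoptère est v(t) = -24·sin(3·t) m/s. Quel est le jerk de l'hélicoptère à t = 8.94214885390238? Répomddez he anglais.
Starting from velocity v(t) = -24·sin(3·t), we take 2 derivatives. Taking d/dt of v(t), we find a(t) = -72·cos(3·t). Differentiating acceleration, we get jerk: j(t) = 216·sin(3·t). From the given jerk equation j(t) = 216·sin(3·t), we substitute t = 8.94214885390238 to get j = 214.370537485993.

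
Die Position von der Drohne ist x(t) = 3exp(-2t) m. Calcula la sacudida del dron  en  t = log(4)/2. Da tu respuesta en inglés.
Starting from position x(t) = 3·exp(-2·t), we take 3 derivatives. Taking d/dt of x(t), we find v(t) = -6·exp(-2·t). The derivative of velocity gives acceleration: a(t) = 12·exp(-2·t). Taking d/dt of a(t), we find j(t) = -24·exp(-2·t). From the given jerk equation j(t) = -24·exp(-2·t), we substitute t = log(4)/2 to get j = -6.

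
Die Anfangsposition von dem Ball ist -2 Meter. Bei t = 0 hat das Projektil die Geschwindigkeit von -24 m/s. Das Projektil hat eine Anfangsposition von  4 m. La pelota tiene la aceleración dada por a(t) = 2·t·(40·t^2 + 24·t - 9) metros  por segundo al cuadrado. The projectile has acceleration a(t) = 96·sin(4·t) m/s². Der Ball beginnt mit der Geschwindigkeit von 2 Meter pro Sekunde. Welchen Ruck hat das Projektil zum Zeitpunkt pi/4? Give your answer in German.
Um dies zu lösen, müssen wir 1 Ableitung unserer Gleichung für die Beschleunigung a(t) = 96·sin(4·t) nehmen. Durch Ableiten von der Beschleunigung erhalten wir den Ruck: j(t) = 384·cos(4·t). Mit j(t) = 384·cos(4·t) und Einsetzen von t = pi/4, finden wir j = -384.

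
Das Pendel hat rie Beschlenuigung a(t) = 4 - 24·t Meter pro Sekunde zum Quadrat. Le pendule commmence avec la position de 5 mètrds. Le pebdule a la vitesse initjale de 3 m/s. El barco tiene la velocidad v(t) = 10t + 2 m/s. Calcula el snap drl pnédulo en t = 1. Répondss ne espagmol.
Debemos derivar nuestra ecuación de la aceleración a(t) = 4 - 24·t 2 veces. La derivada de la aceleración da la sacudida: j(t) = -24. Tomando d/dt de j(t), encontramos s(t) = 0. Tenemos el snap s(t) = 0. Sustituyendo t = 1: s(1) = 0.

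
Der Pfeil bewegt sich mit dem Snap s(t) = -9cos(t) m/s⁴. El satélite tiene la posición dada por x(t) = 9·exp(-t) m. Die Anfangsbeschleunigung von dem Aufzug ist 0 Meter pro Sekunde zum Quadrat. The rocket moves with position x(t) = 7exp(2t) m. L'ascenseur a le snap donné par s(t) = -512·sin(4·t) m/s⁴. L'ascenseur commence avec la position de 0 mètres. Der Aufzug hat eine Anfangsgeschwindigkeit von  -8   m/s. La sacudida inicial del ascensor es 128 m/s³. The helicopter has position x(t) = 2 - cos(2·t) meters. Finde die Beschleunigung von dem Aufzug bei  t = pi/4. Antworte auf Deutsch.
Ausgehend von dem Snap s(t) = -512·sin(4·t), nehmen wir 2 Integrale. Die Stammfunktion von dem Snap, mit j(0) = 128, ergibt den Ruck: j(t) = 128·cos(4·t). Durch Integration von dem Ruck und Verwendung der Anfangsbedingung a(0) = 0, erhalten wir a(t) = 32·sin(4·t). Wir haben die Beschleunigung a(t) = 32·sin(4·t). Durch Einsetzen von t = pi/4: a(pi/4) = 0.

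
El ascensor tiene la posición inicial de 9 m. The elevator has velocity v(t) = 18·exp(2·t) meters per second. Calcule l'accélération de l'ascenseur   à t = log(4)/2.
Pour résoudre ceci, nous devons prendre 1 dérivée de notre équation de la vitesse v(t) = 18·exp(2·t). En prenant d/dt de v(t), nous trouvons a(t) = 36·exp(2·t). En utilisant a(t) = 36·exp(2·t) et en substituant t = log(4)/2, nous trouvons a = 144.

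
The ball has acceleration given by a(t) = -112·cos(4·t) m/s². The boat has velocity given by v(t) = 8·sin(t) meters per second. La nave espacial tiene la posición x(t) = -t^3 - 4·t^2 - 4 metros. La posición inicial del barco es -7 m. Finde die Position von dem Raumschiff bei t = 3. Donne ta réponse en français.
De l'équation de la position x(t) = -t^3 - 4·t^2 - 4, nous substituons t = 3 pour obtenir x = -67.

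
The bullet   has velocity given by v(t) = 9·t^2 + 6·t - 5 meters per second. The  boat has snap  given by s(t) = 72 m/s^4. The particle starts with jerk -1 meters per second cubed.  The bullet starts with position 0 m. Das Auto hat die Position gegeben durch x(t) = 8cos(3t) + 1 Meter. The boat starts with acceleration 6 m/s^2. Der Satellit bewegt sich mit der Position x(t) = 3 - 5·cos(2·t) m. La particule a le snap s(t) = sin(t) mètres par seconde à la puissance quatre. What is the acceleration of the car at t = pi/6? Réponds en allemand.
Wir müssen unsere Gleichung für die Position x(t) = 8·cos(3·t) + 1 2-mal ableiten. Die Ableitung von der Position ergibt die Geschwindigkeit: v(t) = -24·sin(3·t). Mit d/dt von v(t) finden wir a(t) = -72·cos(3·t). Aus der Gleichung für die Beschleunigung a(t) = -72·cos(3·t), setzen wir t = pi/6 ein und erhalten a = 0.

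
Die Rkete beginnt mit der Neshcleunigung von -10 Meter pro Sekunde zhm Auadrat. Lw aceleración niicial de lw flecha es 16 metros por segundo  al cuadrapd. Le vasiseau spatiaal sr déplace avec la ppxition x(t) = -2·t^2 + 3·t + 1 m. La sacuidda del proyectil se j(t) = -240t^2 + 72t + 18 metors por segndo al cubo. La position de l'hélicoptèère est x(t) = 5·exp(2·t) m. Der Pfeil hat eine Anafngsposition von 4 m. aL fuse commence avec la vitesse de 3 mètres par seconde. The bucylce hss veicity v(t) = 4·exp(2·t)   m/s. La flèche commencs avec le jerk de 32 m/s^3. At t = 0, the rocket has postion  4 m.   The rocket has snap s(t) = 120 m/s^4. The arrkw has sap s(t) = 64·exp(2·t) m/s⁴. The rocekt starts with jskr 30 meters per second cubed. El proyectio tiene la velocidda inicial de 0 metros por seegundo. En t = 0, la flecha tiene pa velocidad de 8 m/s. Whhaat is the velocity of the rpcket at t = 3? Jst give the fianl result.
The velocity at t = 3 is v = 648.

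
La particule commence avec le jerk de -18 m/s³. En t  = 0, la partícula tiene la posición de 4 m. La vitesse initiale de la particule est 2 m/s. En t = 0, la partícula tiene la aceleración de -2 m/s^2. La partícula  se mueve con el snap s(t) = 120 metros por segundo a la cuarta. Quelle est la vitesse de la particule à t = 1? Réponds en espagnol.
Debemos encontrar la integral de nuestra ecuación del snap s(t) = 120 3 veces. Tomando ∫s(t)dt y aplicando j(0) = -18, encontramos j(t) = 120·t - 18. La integral de la sacudida, con a(0) = -2, da la aceleración: a(t) = 60·t^2 - 18·t - 2. Integrando la aceleración y usando la condición inicial v(0) = 2, obtenemos v(t) = 20·t^3 - 9·t^2 - 2·t + 2. Usando v(t) = 20·t^3 - 9·t^2 - 2·t + 2 y sustituyendo t = 1, encontramos v = 11.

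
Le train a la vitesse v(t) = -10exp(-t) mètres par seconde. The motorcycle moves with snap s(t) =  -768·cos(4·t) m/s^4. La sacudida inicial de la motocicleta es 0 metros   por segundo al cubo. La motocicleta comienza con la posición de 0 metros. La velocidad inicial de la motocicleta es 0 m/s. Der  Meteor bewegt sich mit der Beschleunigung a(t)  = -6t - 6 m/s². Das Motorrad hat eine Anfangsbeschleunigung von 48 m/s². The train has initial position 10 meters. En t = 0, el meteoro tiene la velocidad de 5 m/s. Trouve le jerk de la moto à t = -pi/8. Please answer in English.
We need to integrate our snap equation s(t) = -768·cos(4·t) 1 time. The antiderivative of snap is jerk. Using j(0) = 0, we get j(t) = -192·sin(4·t). Using j(t) = -192·sin(4·t) and substituting t = -pi/8, we find j = 192.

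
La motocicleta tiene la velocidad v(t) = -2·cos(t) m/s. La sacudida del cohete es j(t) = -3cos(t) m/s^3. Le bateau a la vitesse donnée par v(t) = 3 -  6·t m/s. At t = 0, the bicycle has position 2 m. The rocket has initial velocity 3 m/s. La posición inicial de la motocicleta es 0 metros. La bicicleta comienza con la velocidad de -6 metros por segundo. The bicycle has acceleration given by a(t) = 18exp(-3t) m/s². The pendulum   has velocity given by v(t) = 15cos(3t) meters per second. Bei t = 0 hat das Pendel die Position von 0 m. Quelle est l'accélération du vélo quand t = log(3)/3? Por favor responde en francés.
En utilisant a(t) = 18·exp(-3·t) et en substituant t = log(3)/3, nous trouvons a = 6.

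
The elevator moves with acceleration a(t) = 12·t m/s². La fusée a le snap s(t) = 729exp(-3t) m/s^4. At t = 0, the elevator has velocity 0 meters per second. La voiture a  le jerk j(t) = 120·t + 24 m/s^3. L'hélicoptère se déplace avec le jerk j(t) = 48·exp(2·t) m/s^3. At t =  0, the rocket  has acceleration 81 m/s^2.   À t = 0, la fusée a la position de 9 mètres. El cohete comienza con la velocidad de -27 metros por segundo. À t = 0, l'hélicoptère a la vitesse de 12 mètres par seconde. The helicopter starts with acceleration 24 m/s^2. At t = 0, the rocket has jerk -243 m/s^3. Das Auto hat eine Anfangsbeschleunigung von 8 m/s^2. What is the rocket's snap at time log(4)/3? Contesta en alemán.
Aus der Gleichung für den Snap s(t) = 729·exp(-3·t), setzen wir t = log(4)/3 ein und erhalten s = 729/4.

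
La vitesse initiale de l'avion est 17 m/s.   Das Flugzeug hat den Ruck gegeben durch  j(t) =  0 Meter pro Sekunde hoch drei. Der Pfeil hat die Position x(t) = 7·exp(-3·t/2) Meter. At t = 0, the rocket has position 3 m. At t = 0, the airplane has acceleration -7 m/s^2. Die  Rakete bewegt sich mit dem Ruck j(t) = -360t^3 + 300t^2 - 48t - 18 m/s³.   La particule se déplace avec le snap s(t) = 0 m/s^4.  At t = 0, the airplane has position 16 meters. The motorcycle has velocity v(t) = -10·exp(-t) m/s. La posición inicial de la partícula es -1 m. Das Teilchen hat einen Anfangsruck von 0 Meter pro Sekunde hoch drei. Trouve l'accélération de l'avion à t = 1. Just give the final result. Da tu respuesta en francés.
L'accélération à t = 1 est a = -7.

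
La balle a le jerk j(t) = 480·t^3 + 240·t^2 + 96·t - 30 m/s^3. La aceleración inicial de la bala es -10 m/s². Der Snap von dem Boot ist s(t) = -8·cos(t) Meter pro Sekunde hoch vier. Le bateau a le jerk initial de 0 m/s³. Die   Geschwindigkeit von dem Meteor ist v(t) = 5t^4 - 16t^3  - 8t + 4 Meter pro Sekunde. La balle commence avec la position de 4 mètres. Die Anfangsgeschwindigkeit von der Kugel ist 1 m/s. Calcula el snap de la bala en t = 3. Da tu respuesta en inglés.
Starting from jerk j(t) = 480·t^3 + 240·t^2 + 96·t - 30, we take 1 derivative. Differentiating jerk, we get snap: s(t) = 1440·t^2 + 480·t + 96. We have snap s(t) = 1440·t^2 + 480·t + 96. Substituting t = 3: s(3) = 14496.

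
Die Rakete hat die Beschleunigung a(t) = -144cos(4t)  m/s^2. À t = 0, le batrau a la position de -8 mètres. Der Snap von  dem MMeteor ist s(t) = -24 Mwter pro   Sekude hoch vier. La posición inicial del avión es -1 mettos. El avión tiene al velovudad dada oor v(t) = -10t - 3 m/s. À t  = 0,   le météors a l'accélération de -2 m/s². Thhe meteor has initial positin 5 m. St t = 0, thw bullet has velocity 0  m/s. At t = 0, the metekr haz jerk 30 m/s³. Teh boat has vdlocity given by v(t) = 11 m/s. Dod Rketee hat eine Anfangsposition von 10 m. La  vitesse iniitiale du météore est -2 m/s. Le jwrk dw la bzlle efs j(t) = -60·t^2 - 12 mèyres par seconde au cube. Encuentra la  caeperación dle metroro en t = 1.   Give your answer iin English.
We need to integrate our snap equation s(t) = -24 2 times. The integral of snap, with j(0) = 30, gives jerk: j(t) = 30 - 24·t. The antiderivative of jerk is acceleration. Using a(0) = -2, we get a(t) = -12·t^2 + 30·t - 2. Using a(t) = -12·t^2 + 30·t - 2 and substituting t = 1, we find a = 16.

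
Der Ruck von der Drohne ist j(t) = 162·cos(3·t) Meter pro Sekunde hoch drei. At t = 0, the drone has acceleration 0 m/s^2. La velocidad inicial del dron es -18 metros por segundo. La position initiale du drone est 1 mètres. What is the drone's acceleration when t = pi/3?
To find the answer, we compute 1 antiderivative of j(t) = 162·cos(3·t). The integral of jerk is acceleration. Using a(0) = 0, we get a(t) = 54·sin(3·t). We have acceleration a(t) = 54·sin(3·t). Substituting t = pi/3: a(pi/3) = 0.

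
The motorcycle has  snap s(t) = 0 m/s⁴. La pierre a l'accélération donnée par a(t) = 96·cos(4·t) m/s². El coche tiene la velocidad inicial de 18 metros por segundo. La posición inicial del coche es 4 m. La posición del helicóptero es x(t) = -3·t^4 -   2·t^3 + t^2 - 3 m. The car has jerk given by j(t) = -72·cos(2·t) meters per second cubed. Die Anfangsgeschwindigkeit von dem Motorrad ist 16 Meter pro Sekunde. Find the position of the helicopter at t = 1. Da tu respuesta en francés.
Nous avons la position x(t) = -3·t^4 - 2·t^3 + t^2 - 3. En substituant t = 1: x(1) = -7.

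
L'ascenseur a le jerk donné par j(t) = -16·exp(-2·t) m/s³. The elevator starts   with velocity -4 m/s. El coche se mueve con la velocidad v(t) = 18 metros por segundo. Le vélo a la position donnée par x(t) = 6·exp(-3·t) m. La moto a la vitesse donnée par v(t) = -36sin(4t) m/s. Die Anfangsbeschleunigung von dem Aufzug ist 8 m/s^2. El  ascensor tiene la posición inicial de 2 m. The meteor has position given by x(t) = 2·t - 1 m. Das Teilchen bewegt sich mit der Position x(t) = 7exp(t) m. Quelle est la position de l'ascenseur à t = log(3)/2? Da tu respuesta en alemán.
Um dies zu lösen, müssen wir 3 Stammfunktionen unserer Gleichung für den Ruck j(t) = -16·exp(-2·t) finden. Das Integral von dem Ruck ist die Beschleunigung. Mit a(0) = 8 erhalten wir a(t) = 8·exp(-2·t). Mit ∫a(t)dt und Anwendung von v(0) = -4, finden wir v(t) = -4·exp(-2·t). Das Integral von der Geschwindigkeit ist die Position. Mit x(0) = 2 erhalten wir x(t) = 2·exp(-2·t). Aus der Gleichung für die Position x(t) = 2·exp(-2·t), setzen wir t = log(3)/2 ein und erhalten x = 2/3.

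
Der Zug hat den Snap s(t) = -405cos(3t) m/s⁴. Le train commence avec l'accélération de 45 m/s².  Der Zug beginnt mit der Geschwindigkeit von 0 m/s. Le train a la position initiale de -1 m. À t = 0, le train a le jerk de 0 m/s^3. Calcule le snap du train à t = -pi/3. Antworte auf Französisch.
Nous avons le snap s(t) = -405·cos(3·t). En substituant t = -pi/3: s(-pi/3) = 405.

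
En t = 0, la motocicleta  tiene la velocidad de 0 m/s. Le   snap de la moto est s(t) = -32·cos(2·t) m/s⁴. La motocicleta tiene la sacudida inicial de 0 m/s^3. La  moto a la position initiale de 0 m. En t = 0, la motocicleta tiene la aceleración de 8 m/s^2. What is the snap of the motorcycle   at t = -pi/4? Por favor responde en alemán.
Wir haben den Snap s(t) = -32·cos(2·t). Durch Einsetzen von t = -pi/4: s(-pi/4) = 0.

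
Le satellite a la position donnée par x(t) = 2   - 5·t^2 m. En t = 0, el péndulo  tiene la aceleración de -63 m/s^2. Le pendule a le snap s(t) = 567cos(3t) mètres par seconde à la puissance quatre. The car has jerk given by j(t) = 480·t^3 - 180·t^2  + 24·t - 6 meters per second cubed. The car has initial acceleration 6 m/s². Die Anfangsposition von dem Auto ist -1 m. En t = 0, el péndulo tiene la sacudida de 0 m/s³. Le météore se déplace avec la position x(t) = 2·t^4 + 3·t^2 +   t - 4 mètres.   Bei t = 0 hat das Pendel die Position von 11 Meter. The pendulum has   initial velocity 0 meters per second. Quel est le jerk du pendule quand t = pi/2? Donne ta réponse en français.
Nous devons intégrer notre équation du snap s(t) = 567·cos(3·t) 1 fois. En prenant ∫s(t)dt et en appliquant j(0) = 0, nous trouvons j(t) = 189·sin(3·t). De l'équation du jerk j(t) = 189·sin(3·t), nous substituons t = pi/2 pour obtenir j = -189.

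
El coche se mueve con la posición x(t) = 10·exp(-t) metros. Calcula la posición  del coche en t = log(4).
De la ecuación de la posición x(t) = 10·exp(-t), sustituimos t = log(4) para obtener x = 5/2.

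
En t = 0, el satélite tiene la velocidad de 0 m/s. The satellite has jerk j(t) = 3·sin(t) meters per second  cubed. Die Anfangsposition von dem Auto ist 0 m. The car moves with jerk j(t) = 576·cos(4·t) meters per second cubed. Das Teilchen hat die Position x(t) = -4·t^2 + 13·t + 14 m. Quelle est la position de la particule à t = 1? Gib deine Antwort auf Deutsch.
Wir haben die Position x(t) = -4·t^2 + 13·t + 14. Durch Einsetzen von t = 1: x(1) = 23.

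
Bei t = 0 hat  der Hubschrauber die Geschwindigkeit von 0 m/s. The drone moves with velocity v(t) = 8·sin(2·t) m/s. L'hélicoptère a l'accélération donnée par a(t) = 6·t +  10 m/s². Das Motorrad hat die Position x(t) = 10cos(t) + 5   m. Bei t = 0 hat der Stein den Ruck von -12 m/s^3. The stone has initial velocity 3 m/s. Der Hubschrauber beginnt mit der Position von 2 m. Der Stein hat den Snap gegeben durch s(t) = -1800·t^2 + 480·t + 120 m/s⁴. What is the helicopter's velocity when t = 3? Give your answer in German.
Wir müssen die Stammfunktion unserer Gleichung für die Beschleunigung a(t) = 6·t + 10 1-mal finden. Die Stammfunktion von der Beschleunigung ist die Geschwindigkeit. Mit v(0) = 0 erhalten wir v(t) = t·(3·t + 10). Wir haben die Geschwindigkeit v(t) = t·(3·t + 10). Durch Einsetzen von t = 3: v(3) = 57.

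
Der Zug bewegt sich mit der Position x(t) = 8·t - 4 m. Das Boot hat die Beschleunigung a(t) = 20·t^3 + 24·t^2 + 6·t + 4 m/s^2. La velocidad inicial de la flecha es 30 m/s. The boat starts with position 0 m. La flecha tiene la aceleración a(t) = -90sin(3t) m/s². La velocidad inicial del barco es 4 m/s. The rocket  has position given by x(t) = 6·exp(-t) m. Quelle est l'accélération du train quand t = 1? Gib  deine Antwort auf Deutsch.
Um dies zu lösen, müssen wir 2 Ableitungen unserer Gleichung für die Position x(t) = 8·t - 4 nehmen. Die Ableitung von der Position ergibt die Geschwindigkeit: v(t) = 8. Mit d/dt von v(t) finden wir a(t) = 0. Aus der Gleichung für die Beschleunigung a(t) = 0, setzen wir t = 1 ein und erhalten a = 0.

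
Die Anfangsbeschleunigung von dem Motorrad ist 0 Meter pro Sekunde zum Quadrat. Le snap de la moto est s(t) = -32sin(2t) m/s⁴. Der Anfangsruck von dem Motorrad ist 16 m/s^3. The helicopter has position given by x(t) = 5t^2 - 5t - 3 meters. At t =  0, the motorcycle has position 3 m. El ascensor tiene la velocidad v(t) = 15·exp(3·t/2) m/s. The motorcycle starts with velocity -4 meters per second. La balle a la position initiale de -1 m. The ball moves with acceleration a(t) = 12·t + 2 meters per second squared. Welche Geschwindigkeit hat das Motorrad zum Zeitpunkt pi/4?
Um dies zu lösen, müssen wir 3 Stammfunktionen unserer Gleichung für den Snap s(t) = -32·sin(2·t) finden. Das Integral von dem Snap, mit j(0) = 16, ergibt den Ruck: j(t) = 16·cos(2·t). Mit ∫j(t)dt und Anwendung von a(0) = 0, finden wir a(t) = 8·sin(2·t). Das Integral von der Beschleunigung ist die Geschwindigkeit. Mit v(0) = -4 erhalten wir v(t) = -4·cos(2·t). Mit v(t) = -4·cos(2·t) und Einsetzen von t = pi/4, finden wir v = 0.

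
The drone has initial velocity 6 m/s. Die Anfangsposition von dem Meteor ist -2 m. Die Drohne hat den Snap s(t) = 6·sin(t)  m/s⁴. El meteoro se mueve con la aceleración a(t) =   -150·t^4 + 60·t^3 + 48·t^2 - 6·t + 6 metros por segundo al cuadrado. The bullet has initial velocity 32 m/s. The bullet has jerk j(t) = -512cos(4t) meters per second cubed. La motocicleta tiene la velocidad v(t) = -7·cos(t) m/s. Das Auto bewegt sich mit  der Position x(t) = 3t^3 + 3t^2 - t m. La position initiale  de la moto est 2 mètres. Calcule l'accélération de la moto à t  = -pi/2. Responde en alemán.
Wir müssen unsere Gleichung für die Geschwindigkeit v(t) = -7·cos(t) 1-mal ableiten. Durch Ableiten von der Geschwindigkeit erhalten wir die Beschleunigung: a(t) = 7·sin(t). Aus der Gleichung für die Beschleunigung a(t) = 7·sin(t), setzen wir t = -pi/2 ein und erhalten a = -7.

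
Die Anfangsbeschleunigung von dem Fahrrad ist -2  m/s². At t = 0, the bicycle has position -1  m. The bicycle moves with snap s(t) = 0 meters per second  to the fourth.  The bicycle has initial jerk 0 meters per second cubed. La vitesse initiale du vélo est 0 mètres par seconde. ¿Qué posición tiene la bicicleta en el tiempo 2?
Para resolver esto, necesitamos tomar 4 integrales de nuestra ecuación del snap s(t) = 0. Tomando ∫s(t)dt y aplicando j(0) = 0, encontramos j(t) = 0. Tomando ∫j(t)dt y aplicando a(0) = -2, encontramos a(t) = -2. La antiderivada de la aceleración, con v(0) = 0, da la velocidad: v(t) = -2·t. La integral de la velocidad, con x(0) = -1, da la posición: x(t) = -t^2 - 1. Tenemos la posición x(t) = -t^2 - 1. Sustituyendo t = 2: x(2) = -5.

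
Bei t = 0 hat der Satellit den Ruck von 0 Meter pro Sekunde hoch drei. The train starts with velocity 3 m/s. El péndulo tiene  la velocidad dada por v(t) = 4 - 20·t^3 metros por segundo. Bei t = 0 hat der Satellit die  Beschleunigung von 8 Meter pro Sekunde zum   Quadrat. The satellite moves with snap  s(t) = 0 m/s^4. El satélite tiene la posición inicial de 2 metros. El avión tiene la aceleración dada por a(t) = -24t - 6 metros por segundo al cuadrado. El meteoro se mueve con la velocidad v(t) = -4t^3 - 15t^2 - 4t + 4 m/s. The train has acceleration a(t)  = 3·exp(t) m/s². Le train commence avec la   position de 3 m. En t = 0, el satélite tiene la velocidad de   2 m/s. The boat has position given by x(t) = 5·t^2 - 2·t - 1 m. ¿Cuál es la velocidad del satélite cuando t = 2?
Debemos encontrar la antiderivada de nuestra ecuación del snap s(t) = 0 3 veces. Integrando el snap y usando la condición inicial j(0) = 0, obtenemos j(t) = 0. Integrando la sacudida y usando la condición inicial a(0) = 8, obtenemos a(t) = 8. La integral de la aceleración es la velocidad. Usando v(0) = 2, obtenemos v(t) = 8·t + 2. De la ecuación de la velocidad v(t) = 8·t + 2, sustituimos t = 2 para obtener v = 18.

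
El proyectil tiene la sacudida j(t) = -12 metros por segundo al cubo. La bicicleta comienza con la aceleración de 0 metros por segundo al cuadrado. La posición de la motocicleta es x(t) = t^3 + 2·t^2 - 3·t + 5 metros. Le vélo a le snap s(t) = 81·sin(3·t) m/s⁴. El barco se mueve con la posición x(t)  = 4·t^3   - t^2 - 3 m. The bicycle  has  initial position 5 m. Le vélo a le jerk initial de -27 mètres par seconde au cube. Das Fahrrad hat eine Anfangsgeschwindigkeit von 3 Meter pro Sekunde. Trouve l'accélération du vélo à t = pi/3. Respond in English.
We must find the integral of our snap equation s(t) = 81·sin(3·t) 2 times. The integral of snap is jerk. Using j(0) = -27, we get j(t) = -27·cos(3·t). The antiderivative of jerk, with a(0) = 0, gives acceleration: a(t) = -9·sin(3·t). Using a(t) = -9·sin(3·t) and substituting t = pi/3, we find a = 0.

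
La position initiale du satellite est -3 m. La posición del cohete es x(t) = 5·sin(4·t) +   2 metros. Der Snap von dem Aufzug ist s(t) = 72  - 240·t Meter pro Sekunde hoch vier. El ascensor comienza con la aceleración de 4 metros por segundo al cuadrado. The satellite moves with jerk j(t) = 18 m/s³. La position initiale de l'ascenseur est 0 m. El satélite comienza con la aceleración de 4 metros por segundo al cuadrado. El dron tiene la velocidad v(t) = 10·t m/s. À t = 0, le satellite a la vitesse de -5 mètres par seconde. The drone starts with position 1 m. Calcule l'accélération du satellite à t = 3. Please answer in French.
Nous devons intégrer notre équation du jerk j(t) = 18 1 fois. En intégrant le jerk et en utilisant la condition initiale a(0) = 4, nous obtenons a(t) = 18·t + 4. En utilisant a(t) = 18·t + 4 et en substituant t = 3, nous trouvons a = 58.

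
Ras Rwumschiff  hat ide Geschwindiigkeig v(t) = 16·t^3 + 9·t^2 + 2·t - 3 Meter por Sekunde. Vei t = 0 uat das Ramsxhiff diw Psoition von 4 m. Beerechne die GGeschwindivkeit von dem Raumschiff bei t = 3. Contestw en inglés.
We have velocity v(t) = 16·t^3 + 9·t^2 + 2·t - 3. Substituting t = 3: v(3) = 516.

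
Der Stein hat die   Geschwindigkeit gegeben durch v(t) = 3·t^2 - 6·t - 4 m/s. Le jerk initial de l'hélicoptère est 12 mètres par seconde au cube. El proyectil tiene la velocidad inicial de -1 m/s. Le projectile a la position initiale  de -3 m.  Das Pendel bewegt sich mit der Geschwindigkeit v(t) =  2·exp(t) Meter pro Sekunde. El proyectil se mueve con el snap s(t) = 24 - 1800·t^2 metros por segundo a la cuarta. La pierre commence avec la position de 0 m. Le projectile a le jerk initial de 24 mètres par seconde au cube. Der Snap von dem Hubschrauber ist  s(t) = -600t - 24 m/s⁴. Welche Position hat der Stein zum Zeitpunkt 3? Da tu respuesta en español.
Necesitamos integrar nuestra ecuación de la velocidad v(t) = 3·t^2 - 6·t - 4 1 vez. La integral de la velocidad es la posición. Usando x(0) = 0, obtenemos x(t) = t^3 - 3·t^2 - 4·t. Usando x(t) = t^3 - 3·t^2 - 4·t y sustituyendo t = 3, encontramos x = -12.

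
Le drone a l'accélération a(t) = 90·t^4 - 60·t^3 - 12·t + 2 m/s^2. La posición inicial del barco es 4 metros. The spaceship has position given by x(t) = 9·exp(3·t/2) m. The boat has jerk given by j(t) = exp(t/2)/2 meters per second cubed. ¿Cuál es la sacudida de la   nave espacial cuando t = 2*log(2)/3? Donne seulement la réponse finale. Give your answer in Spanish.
La sacudida en t = 2*log(2)/3 es j = 243/4.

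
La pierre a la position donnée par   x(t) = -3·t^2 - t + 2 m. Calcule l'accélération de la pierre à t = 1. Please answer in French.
Nous devons dériver notre équation de la position x(t) = -3·t^2 - t + 2 2 fois. En dérivant la position, nous obtenons la vitesse: v(t) = -6·t - 1. En dérivant la vitesse, nous obtenons l'accélération: a(t) = -6. Nous avons l'accélération a(t) = -6. En substituant t = 1: a(1) = -6.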